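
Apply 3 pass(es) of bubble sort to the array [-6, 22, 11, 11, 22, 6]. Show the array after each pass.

After pass 1: [-6, 11, 11, 22, 6, 22] (3 swaps)
After pass 2: [-6, 11, 11, 6, 22, 22] (1 swaps)
After pass 3: [-6, 11, 6, 11, 22, 22] (1 swaps)
Total swaps: 5


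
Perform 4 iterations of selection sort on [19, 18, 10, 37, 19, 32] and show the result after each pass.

Pass 1: Select minimum 10 at index 2, swap -> [10, 18, 19, 37, 19, 32]
Pass 2: Select minimum 18 at index 1, swap -> [10, 18, 19, 37, 19, 32]
Pass 3: Select minimum 19 at index 2, swap -> [10, 18, 19, 37, 19, 32]
Pass 4: Select minimum 19 at index 4, swap -> [10, 18, 19, 19, 37, 32]


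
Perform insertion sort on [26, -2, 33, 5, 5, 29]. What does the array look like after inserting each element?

First element 26 is already 'sorted'
Insert -2: shifted 1 elements -> [-2, 26, 33, 5, 5, 29]
Insert 33: shifted 0 elements -> [-2, 26, 33, 5, 5, 29]
Insert 5: shifted 2 elements -> [-2, 5, 26, 33, 5, 29]
Insert 5: shifted 2 elements -> [-2, 5, 5, 26, 33, 29]
Insert 29: shifted 1 elements -> [-2, 5, 5, 26, 29, 33]


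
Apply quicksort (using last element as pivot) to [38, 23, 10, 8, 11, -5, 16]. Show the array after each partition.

Partition 1: pivot=16 at index 4 -> [10, 8, 11, -5, 16, 23, 38]
Partition 2: pivot=-5 at index 0 -> [-5, 8, 11, 10, 16, 23, 38]
Partition 3: pivot=10 at index 2 -> [-5, 8, 10, 11, 16, 23, 38]
Partition 4: pivot=38 at index 6 -> [-5, 8, 10, 11, 16, 23, 38]


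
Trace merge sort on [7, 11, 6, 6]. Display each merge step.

Divide and conquer:
  Merge [7] + [11] -> [7, 11]
  Merge [6] + [6] -> [6, 6]
  Merge [7, 11] + [6, 6] -> [6, 6, 7, 11]


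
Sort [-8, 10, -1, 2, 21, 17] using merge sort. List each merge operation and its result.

Divide and conquer:
  Merge [10] + [-1] -> [-1, 10]
  Merge [-8] + [-1, 10] -> [-8, -1, 10]
  Merge [21] + [17] -> [17, 21]
  Merge [2] + [17, 21] -> [2, 17, 21]
  Merge [-8, -1, 10] + [2, 17, 21] -> [-8, -1, 2, 10, 17, 21]


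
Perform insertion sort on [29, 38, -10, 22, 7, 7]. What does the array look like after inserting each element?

First element 29 is already 'sorted'
Insert 38: shifted 0 elements -> [29, 38, -10, 22, 7, 7]
Insert -10: shifted 2 elements -> [-10, 29, 38, 22, 7, 7]
Insert 22: shifted 2 elements -> [-10, 22, 29, 38, 7, 7]
Insert 7: shifted 3 elements -> [-10, 7, 22, 29, 38, 7]
Insert 7: shifted 3 elements -> [-10, 7, 7, 22, 29, 38]


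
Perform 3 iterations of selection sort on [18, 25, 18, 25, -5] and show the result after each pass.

Pass 1: Select minimum -5 at index 4, swap -> [-5, 25, 18, 25, 18]
Pass 2: Select minimum 18 at index 2, swap -> [-5, 18, 25, 25, 18]
Pass 3: Select minimum 18 at index 4, swap -> [-5, 18, 18, 25, 25]


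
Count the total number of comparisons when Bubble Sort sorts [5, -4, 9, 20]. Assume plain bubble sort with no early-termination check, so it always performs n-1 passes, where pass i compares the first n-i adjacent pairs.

Pass 1: compare adjacent pairs (0,1)..(2,3) = 3 comparison(s), 1 swap(s) -> [-4, 5, 9, 20]
Pass 2: compare adjacent pairs (0,1)..(1,2) = 2 comparison(s), 0 swap(s) -> [-4, 5, 9, 20]
Pass 3: compare adjacent pairs (0,1)..(0,1) = 1 comparison(s), 0 swap(s) -> [-4, 5, 9, 20]
Total comparisons: 3 + 2 + 1 = 6


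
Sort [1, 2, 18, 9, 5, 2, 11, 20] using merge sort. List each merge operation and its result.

Divide and conquer:
  Merge [1] + [2] -> [1, 2]
  Merge [18] + [9] -> [9, 18]
  Merge [1, 2] + [9, 18] -> [1, 2, 9, 18]
  Merge [5] + [2] -> [2, 5]
  Merge [11] + [20] -> [11, 20]
  Merge [2, 5] + [11, 20] -> [2, 5, 11, 20]
  Merge [1, 2, 9, 18] + [2, 5, 11, 20] -> [1, 2, 2, 5, 9, 11, 18, 20]


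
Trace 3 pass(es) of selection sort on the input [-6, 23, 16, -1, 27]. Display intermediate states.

Pass 1: Select minimum -6 at index 0, swap -> [-6, 23, 16, -1, 27]
Pass 2: Select minimum -1 at index 3, swap -> [-6, -1, 16, 23, 27]
Pass 3: Select minimum 16 at index 2, swap -> [-6, -1, 16, 23, 27]


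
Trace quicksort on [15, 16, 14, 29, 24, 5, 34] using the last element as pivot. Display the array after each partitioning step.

Partition 1: pivot=34 at index 6 -> [15, 16, 14, 29, 24, 5, 34]
Partition 2: pivot=5 at index 0 -> [5, 16, 14, 29, 24, 15, 34]
Partition 3: pivot=15 at index 2 -> [5, 14, 15, 29, 24, 16, 34]
Partition 4: pivot=16 at index 3 -> [5, 14, 15, 16, 24, 29, 34]
Partition 5: pivot=29 at index 5 -> [5, 14, 15, 16, 24, 29, 34]


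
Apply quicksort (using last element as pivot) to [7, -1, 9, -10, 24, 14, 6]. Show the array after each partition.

Partition 1: pivot=6 at index 2 -> [-1, -10, 6, 7, 24, 14, 9]
Partition 2: pivot=-10 at index 0 -> [-10, -1, 6, 7, 24, 14, 9]
Partition 3: pivot=9 at index 4 -> [-10, -1, 6, 7, 9, 14, 24]
Partition 4: pivot=24 at index 6 -> [-10, -1, 6, 7, 9, 14, 24]


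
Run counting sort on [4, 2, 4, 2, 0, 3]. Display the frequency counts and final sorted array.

Count array: [1, 0, 2, 1, 2]
(count[i] = number of elements equal to i)
Cumulative count: [1, 1, 3, 4, 6]
Sorted: [0, 2, 2, 3, 4, 4]


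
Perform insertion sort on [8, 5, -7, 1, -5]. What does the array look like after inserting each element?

First element 8 is already 'sorted'
Insert 5: shifted 1 elements -> [5, 8, -7, 1, -5]
Insert -7: shifted 2 elements -> [-7, 5, 8, 1, -5]
Insert 1: shifted 2 elements -> [-7, 1, 5, 8, -5]
Insert -5: shifted 3 elements -> [-7, -5, 1, 5, 8]


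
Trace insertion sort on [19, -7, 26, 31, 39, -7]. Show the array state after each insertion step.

First element 19 is already 'sorted'
Insert -7: shifted 1 elements -> [-7, 19, 26, 31, 39, -7]
Insert 26: shifted 0 elements -> [-7, 19, 26, 31, 39, -7]
Insert 31: shifted 0 elements -> [-7, 19, 26, 31, 39, -7]
Insert 39: shifted 0 elements -> [-7, 19, 26, 31, 39, -7]
Insert -7: shifted 4 elements -> [-7, -7, 19, 26, 31, 39]


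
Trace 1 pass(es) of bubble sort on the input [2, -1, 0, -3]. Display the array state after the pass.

After pass 1: [-1, 0, -3, 2] (3 swaps)
Total swaps: 3


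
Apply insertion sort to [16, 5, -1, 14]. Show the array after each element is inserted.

First element 16 is already 'sorted'
Insert 5: shifted 1 elements -> [5, 16, -1, 14]
Insert -1: shifted 2 elements -> [-1, 5, 16, 14]
Insert 14: shifted 1 elements -> [-1, 5, 14, 16]


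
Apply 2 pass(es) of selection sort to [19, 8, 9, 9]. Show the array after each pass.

Pass 1: Select minimum 8 at index 1, swap -> [8, 19, 9, 9]
Pass 2: Select minimum 9 at index 2, swap -> [8, 9, 19, 9]


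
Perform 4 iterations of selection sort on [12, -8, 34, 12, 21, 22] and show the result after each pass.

Pass 1: Select minimum -8 at index 1, swap -> [-8, 12, 34, 12, 21, 22]
Pass 2: Select minimum 12 at index 1, swap -> [-8, 12, 34, 12, 21, 22]
Pass 3: Select minimum 12 at index 3, swap -> [-8, 12, 12, 34, 21, 22]
Pass 4: Select minimum 21 at index 4, swap -> [-8, 12, 12, 21, 34, 22]


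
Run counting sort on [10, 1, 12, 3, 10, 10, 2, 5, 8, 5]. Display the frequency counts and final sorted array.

Count array: [0, 1, 1, 1, 0, 2, 0, 0, 1, 0, 3, 0, 1]
(count[i] = number of elements equal to i)
Cumulative count: [0, 1, 2, 3, 3, 5, 5, 5, 6, 6, 9, 9, 10]
Sorted: [1, 2, 3, 5, 5, 8, 10, 10, 10, 12]


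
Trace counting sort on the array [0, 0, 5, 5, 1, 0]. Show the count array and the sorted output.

Count array: [3, 1, 0, 0, 0, 2]
(count[i] = number of elements equal to i)
Cumulative count: [3, 4, 4, 4, 4, 6]
Sorted: [0, 0, 0, 1, 5, 5]


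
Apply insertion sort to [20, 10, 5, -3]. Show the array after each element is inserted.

First element 20 is already 'sorted'
Insert 10: shifted 1 elements -> [10, 20, 5, -3]
Insert 5: shifted 2 elements -> [5, 10, 20, -3]
Insert -3: shifted 3 elements -> [-3, 5, 10, 20]


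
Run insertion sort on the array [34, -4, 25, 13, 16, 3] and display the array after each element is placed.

First element 34 is already 'sorted'
Insert -4: shifted 1 elements -> [-4, 34, 25, 13, 16, 3]
Insert 25: shifted 1 elements -> [-4, 25, 34, 13, 16, 3]
Insert 13: shifted 2 elements -> [-4, 13, 25, 34, 16, 3]
Insert 16: shifted 2 elements -> [-4, 13, 16, 25, 34, 3]
Insert 3: shifted 4 elements -> [-4, 3, 13, 16, 25, 34]


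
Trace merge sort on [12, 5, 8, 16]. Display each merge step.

Divide and conquer:
  Merge [12] + [5] -> [5, 12]
  Merge [8] + [16] -> [8, 16]
  Merge [5, 12] + [8, 16] -> [5, 8, 12, 16]


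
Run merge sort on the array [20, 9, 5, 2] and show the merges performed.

Divide and conquer:
  Merge [20] + [9] -> [9, 20]
  Merge [5] + [2] -> [2, 5]
  Merge [9, 20] + [2, 5] -> [2, 5, 9, 20]


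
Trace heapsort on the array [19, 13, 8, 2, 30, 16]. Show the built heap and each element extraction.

Build heap: [30, 19, 16, 2, 13, 8]
Extract 30: [19, 13, 16, 2, 8, 30]
Extract 19: [16, 13, 8, 2, 19, 30]
Extract 16: [13, 2, 8, 16, 19, 30]
Extract 13: [8, 2, 13, 16, 19, 30]
Extract 8: [2, 8, 13, 16, 19, 30]


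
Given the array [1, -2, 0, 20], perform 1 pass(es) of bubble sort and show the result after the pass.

After pass 1: [-2, 0, 1, 20] (2 swaps)
Total swaps: 2


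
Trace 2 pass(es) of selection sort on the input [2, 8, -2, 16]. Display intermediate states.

Pass 1: Select minimum -2 at index 2, swap -> [-2, 8, 2, 16]
Pass 2: Select minimum 2 at index 2, swap -> [-2, 2, 8, 16]


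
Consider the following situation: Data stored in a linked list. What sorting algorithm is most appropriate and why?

Best choice: Merge sort
Reason: Merge sort doesn't require random access; can be done in O(1) extra space for linked lists


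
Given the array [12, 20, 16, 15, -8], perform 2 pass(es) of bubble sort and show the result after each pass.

After pass 1: [12, 16, 15, -8, 20] (3 swaps)
After pass 2: [12, 15, -8, 16, 20] (2 swaps)
Total swaps: 5


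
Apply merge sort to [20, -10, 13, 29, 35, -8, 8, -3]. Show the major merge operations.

Divide and conquer:
  Merge [20] + [-10] -> [-10, 20]
  Merge [13] + [29] -> [13, 29]
  Merge [-10, 20] + [13, 29] -> [-10, 13, 20, 29]
  Merge [35] + [-8] -> [-8, 35]
  Merge [8] + [-3] -> [-3, 8]
  Merge [-8, 35] + [-3, 8] -> [-8, -3, 8, 35]
  Merge [-10, 13, 20, 29] + [-8, -3, 8, 35] -> [-10, -8, -3, 8, 13, 20, 29, 35]


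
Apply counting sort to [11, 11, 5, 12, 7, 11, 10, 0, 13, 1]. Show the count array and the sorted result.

Count array: [1, 1, 0, 0, 0, 1, 0, 1, 0, 0, 1, 3, 1, 1]
(count[i] = number of elements equal to i)
Cumulative count: [1, 2, 2, 2, 2, 3, 3, 4, 4, 4, 5, 8, 9, 10]
Sorted: [0, 1, 5, 7, 10, 11, 11, 11, 12, 13]


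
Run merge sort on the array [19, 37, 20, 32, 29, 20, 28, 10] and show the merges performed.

Divide and conquer:
  Merge [19] + [37] -> [19, 37]
  Merge [20] + [32] -> [20, 32]
  Merge [19, 37] + [20, 32] -> [19, 20, 32, 37]
  Merge [29] + [20] -> [20, 29]
  Merge [28] + [10] -> [10, 28]
  Merge [20, 29] + [10, 28] -> [10, 20, 28, 29]
  Merge [19, 20, 32, 37] + [10, 20, 28, 29] -> [10, 19, 20, 20, 28, 29, 32, 37]


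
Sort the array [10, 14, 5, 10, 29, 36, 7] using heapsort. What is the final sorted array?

Build heap: [36, 29, 10, 10, 14, 5, 7]
Extract 36: [29, 14, 10, 10, 7, 5, 36]
Extract 29: [14, 10, 10, 5, 7, 29, 36]
Extract 14: [10, 7, 10, 5, 14, 29, 36]
Extract 10: [10, 7, 5, 10, 14, 29, 36]
Extract 10: [7, 5, 10, 10, 14, 29, 36]
Extract 7: [5, 7, 10, 10, 14, 29, 36]


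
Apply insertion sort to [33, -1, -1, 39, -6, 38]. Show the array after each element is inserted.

First element 33 is already 'sorted'
Insert -1: shifted 1 elements -> [-1, 33, -1, 39, -6, 38]
Insert -1: shifted 1 elements -> [-1, -1, 33, 39, -6, 38]
Insert 39: shifted 0 elements -> [-1, -1, 33, 39, -6, 38]
Insert -6: shifted 4 elements -> [-6, -1, -1, 33, 39, 38]
Insert 38: shifted 1 elements -> [-6, -1, -1, 33, 38, 39]


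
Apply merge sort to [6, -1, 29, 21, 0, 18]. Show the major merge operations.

Divide and conquer:
  Merge [-1] + [29] -> [-1, 29]
  Merge [6] + [-1, 29] -> [-1, 6, 29]
  Merge [0] + [18] -> [0, 18]
  Merge [21] + [0, 18] -> [0, 18, 21]
  Merge [-1, 6, 29] + [0, 18, 21] -> [-1, 0, 6, 18, 21, 29]


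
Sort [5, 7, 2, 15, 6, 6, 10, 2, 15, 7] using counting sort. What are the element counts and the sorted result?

Count array: [0, 0, 2, 0, 0, 1, 2, 2, 0, 0, 1, 0, 0, 0, 0, 2]
(count[i] = number of elements equal to i)
Cumulative count: [0, 0, 2, 2, 2, 3, 5, 7, 7, 7, 8, 8, 8, 8, 8, 10]
Sorted: [2, 2, 5, 6, 6, 7, 7, 10, 15, 15]


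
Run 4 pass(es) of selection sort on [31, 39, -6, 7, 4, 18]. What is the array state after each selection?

Pass 1: Select minimum -6 at index 2, swap -> [-6, 39, 31, 7, 4, 18]
Pass 2: Select minimum 4 at index 4, swap -> [-6, 4, 31, 7, 39, 18]
Pass 3: Select minimum 7 at index 3, swap -> [-6, 4, 7, 31, 39, 18]
Pass 4: Select minimum 18 at index 5, swap -> [-6, 4, 7, 18, 39, 31]


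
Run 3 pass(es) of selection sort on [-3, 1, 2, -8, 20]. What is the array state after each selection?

Pass 1: Select minimum -8 at index 3, swap -> [-8, 1, 2, -3, 20]
Pass 2: Select minimum -3 at index 3, swap -> [-8, -3, 2, 1, 20]
Pass 3: Select minimum 1 at index 3, swap -> [-8, -3, 1, 2, 20]


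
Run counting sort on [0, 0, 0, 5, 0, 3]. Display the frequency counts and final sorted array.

Count array: [4, 0, 0, 1, 0, 1]
(count[i] = number of elements equal to i)
Cumulative count: [4, 4, 4, 5, 5, 6]
Sorted: [0, 0, 0, 0, 3, 5]


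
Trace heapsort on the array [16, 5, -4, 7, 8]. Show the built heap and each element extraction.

Build heap: [16, 8, -4, 7, 5]
Extract 16: [8, 7, -4, 5, 16]
Extract 8: [7, 5, -4, 8, 16]
Extract 7: [5, -4, 7, 8, 16]
Extract 5: [-4, 5, 7, 8, 16]


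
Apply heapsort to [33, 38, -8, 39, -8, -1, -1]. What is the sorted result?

Build heap: [39, 38, -1, 33, -8, -8, -1]
Extract 39: [38, 33, -1, -1, -8, -8, 39]
Extract 38: [33, -1, -1, -8, -8, 38, 39]
Extract 33: [-1, -8, -1, -8, 33, 38, 39]
Extract -1: [-1, -8, -8, -1, 33, 38, 39]
Extract -1: [-8, -8, -1, -1, 33, 38, 39]
Extract -8: [-8, -8, -1, -1, 33, 38, 39]


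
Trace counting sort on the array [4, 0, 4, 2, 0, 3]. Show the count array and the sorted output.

Count array: [2, 0, 1, 1, 2]
(count[i] = number of elements equal to i)
Cumulative count: [2, 2, 3, 4, 6]
Sorted: [0, 0, 2, 3, 4, 4]


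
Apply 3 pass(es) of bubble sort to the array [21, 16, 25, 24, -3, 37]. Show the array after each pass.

After pass 1: [16, 21, 24, -3, 25, 37] (3 swaps)
After pass 2: [16, 21, -3, 24, 25, 37] (1 swaps)
After pass 3: [16, -3, 21, 24, 25, 37] (1 swaps)
Total swaps: 5


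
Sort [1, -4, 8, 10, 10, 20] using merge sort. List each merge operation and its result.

Divide and conquer:
  Merge [-4] + [8] -> [-4, 8]
  Merge [1] + [-4, 8] -> [-4, 1, 8]
  Merge [10] + [20] -> [10, 20]
  Merge [10] + [10, 20] -> [10, 10, 20]
  Merge [-4, 1, 8] + [10, 10, 20] -> [-4, 1, 8, 10, 10, 20]


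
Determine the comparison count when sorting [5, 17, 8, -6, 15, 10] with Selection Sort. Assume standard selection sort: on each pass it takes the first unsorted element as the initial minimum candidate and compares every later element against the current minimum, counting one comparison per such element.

Pass 1: scan indices 1..5 for the minimum = 5 comparison(s); min is -6, place at index 0 -> [-6, 17, 8, 5, 15, 10]
Pass 2: scan indices 2..5 for the minimum = 4 comparison(s); min is 5, place at index 1 -> [-6, 5, 8, 17, 15, 10]
Pass 3: scan indices 3..5 for the minimum = 3 comparison(s); min is 8, place at index 2 -> [-6, 5, 8, 17, 15, 10]
Pass 4: scan indices 4..5 for the minimum = 2 comparison(s); min is 10, place at index 3 -> [-6, 5, 8, 10, 15, 17]
Pass 5: scan indices 5..5 for the minimum = 1 comparison(s); min is 15, place at index 4 -> [-6, 5, 8, 10, 15, 17]
Selection sort always scans the whole unsorted suffix, so the count is (n-1) + (n-2) + ... + 1 = n(n-1)/2 = 6*5/2 = 15 regardless of the input order.
Total comparisons: 5 + 4 + 3 + 2 + 1 = 15


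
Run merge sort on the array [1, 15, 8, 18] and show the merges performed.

Divide and conquer:
  Merge [1] + [15] -> [1, 15]
  Merge [8] + [18] -> [8, 18]
  Merge [1, 15] + [8, 18] -> [1, 8, 15, 18]


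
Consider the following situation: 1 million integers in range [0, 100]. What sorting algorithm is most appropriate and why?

Best choice: Counting sort
Reason: O(n + k) where k=100 is small; linear time beats O(n log n)


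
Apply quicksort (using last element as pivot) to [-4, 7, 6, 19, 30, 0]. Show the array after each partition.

Partition 1: pivot=0 at index 1 -> [-4, 0, 6, 19, 30, 7]
Partition 2: pivot=7 at index 3 -> [-4, 0, 6, 7, 30, 19]
Partition 3: pivot=19 at index 4 -> [-4, 0, 6, 7, 19, 30]


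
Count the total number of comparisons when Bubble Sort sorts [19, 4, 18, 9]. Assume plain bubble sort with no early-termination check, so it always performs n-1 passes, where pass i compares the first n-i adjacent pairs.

Pass 1: compare adjacent pairs (0,1)..(2,3) = 3 comparison(s), 3 swap(s) -> [4, 18, 9, 19]
Pass 2: compare adjacent pairs (0,1)..(1,2) = 2 comparison(s), 1 swap(s) -> [4, 9, 18, 19]
Pass 3: compare adjacent pairs (0,1)..(0,1) = 1 comparison(s), 0 swap(s) -> [4, 9, 18, 19]
Total comparisons: 3 + 2 + 1 = 6


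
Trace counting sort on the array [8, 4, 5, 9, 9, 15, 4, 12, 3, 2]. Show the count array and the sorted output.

Count array: [0, 0, 1, 1, 2, 1, 0, 0, 1, 2, 0, 0, 1, 0, 0, 1]
(count[i] = number of elements equal to i)
Cumulative count: [0, 0, 1, 2, 4, 5, 5, 5, 6, 8, 8, 8, 9, 9, 9, 10]
Sorted: [2, 3, 4, 4, 5, 8, 9, 9, 12, 15]


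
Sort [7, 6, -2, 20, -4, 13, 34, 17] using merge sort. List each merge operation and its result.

Divide and conquer:
  Merge [7] + [6] -> [6, 7]
  Merge [-2] + [20] -> [-2, 20]
  Merge [6, 7] + [-2, 20] -> [-2, 6, 7, 20]
  Merge [-4] + [13] -> [-4, 13]
  Merge [34] + [17] -> [17, 34]
  Merge [-4, 13] + [17, 34] -> [-4, 13, 17, 34]
  Merge [-2, 6, 7, 20] + [-4, 13, 17, 34] -> [-4, -2, 6, 7, 13, 17, 20, 34]


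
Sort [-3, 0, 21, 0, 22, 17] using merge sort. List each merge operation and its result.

Divide and conquer:
  Merge [0] + [21] -> [0, 21]
  Merge [-3] + [0, 21] -> [-3, 0, 21]
  Merge [22] + [17] -> [17, 22]
  Merge [0] + [17, 22] -> [0, 17, 22]
  Merge [-3, 0, 21] + [0, 17, 22] -> [-3, 0, 0, 17, 21, 22]


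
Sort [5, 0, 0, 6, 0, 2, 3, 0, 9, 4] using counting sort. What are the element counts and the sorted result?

Count array: [4, 0, 1, 1, 1, 1, 1, 0, 0, 1]
(count[i] = number of elements equal to i)
Cumulative count: [4, 4, 5, 6, 7, 8, 9, 9, 9, 10]
Sorted: [0, 0, 0, 0, 2, 3, 4, 5, 6, 9]


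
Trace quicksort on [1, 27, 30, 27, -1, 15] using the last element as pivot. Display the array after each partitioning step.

Partition 1: pivot=15 at index 2 -> [1, -1, 15, 27, 27, 30]
Partition 2: pivot=-1 at index 0 -> [-1, 1, 15, 27, 27, 30]
Partition 3: pivot=30 at index 5 -> [-1, 1, 15, 27, 27, 30]
Partition 4: pivot=27 at index 4 -> [-1, 1, 15, 27, 27, 30]


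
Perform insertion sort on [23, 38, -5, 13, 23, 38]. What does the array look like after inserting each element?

First element 23 is already 'sorted'
Insert 38: shifted 0 elements -> [23, 38, -5, 13, 23, 38]
Insert -5: shifted 2 elements -> [-5, 23, 38, 13, 23, 38]
Insert 13: shifted 2 elements -> [-5, 13, 23, 38, 23, 38]
Insert 23: shifted 1 elements -> [-5, 13, 23, 23, 38, 38]
Insert 38: shifted 0 elements -> [-5, 13, 23, 23, 38, 38]


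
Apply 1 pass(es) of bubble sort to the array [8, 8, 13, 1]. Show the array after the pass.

After pass 1: [8, 8, 1, 13] (1 swaps)
Total swaps: 1


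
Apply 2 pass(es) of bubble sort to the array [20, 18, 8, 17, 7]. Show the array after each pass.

After pass 1: [18, 8, 17, 7, 20] (4 swaps)
After pass 2: [8, 17, 7, 18, 20] (3 swaps)
Total swaps: 7


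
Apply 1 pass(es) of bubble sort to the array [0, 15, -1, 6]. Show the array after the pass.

After pass 1: [0, -1, 6, 15] (2 swaps)
Total swaps: 2


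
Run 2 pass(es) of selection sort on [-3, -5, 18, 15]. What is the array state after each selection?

Pass 1: Select minimum -5 at index 1, swap -> [-5, -3, 18, 15]
Pass 2: Select minimum -3 at index 1, swap -> [-5, -3, 18, 15]


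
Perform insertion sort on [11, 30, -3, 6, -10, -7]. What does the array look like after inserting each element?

First element 11 is already 'sorted'
Insert 30: shifted 0 elements -> [11, 30, -3, 6, -10, -7]
Insert -3: shifted 2 elements -> [-3, 11, 30, 6, -10, -7]
Insert 6: shifted 2 elements -> [-3, 6, 11, 30, -10, -7]
Insert -10: shifted 4 elements -> [-10, -3, 6, 11, 30, -7]
Insert -7: shifted 4 elements -> [-10, -7, -3, 6, 11, 30]


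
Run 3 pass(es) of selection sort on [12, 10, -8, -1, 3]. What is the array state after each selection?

Pass 1: Select minimum -8 at index 2, swap -> [-8, 10, 12, -1, 3]
Pass 2: Select minimum -1 at index 3, swap -> [-8, -1, 12, 10, 3]
Pass 3: Select minimum 3 at index 4, swap -> [-8, -1, 3, 10, 12]


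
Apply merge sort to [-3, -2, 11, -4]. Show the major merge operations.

Divide and conquer:
  Merge [-3] + [-2] -> [-3, -2]
  Merge [11] + [-4] -> [-4, 11]
  Merge [-3, -2] + [-4, 11] -> [-4, -3, -2, 11]


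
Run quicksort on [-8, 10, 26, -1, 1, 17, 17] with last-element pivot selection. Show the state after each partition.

Partition 1: pivot=17 at index 5 -> [-8, 10, -1, 1, 17, 17, 26]
Partition 2: pivot=17 at index 4 -> [-8, 10, -1, 1, 17, 17, 26]
Partition 3: pivot=1 at index 2 -> [-8, -1, 1, 10, 17, 17, 26]
Partition 4: pivot=-1 at index 1 -> [-8, -1, 1, 10, 17, 17, 26]


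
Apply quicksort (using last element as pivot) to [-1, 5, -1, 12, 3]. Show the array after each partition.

Partition 1: pivot=3 at index 2 -> [-1, -1, 3, 12, 5]
Partition 2: pivot=-1 at index 1 -> [-1, -1, 3, 12, 5]
Partition 3: pivot=5 at index 3 -> [-1, -1, 3, 5, 12]


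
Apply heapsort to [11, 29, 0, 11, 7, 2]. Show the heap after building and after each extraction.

Build heap: [29, 11, 2, 11, 7, 0]
Extract 29: [11, 11, 2, 0, 7, 29]
Extract 11: [11, 7, 2, 0, 11, 29]
Extract 11: [7, 0, 2, 11, 11, 29]
Extract 7: [2, 0, 7, 11, 11, 29]
Extract 2: [0, 2, 7, 11, 11, 29]


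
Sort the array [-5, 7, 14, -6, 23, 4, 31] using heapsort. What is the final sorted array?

Build heap: [31, 23, 14, -6, 7, 4, -5]
Extract 31: [23, 7, 14, -6, -5, 4, 31]
Extract 23: [14, 7, 4, -6, -5, 23, 31]
Extract 14: [7, -5, 4, -6, 14, 23, 31]
Extract 7: [4, -5, -6, 7, 14, 23, 31]
Extract 4: [-5, -6, 4, 7, 14, 23, 31]
Extract -5: [-6, -5, 4, 7, 14, 23, 31]


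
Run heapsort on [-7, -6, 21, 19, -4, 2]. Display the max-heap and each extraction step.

Build heap: [21, 19, 2, -6, -4, -7]
Extract 21: [19, -4, 2, -6, -7, 21]
Extract 19: [2, -4, -7, -6, 19, 21]
Extract 2: [-4, -6, -7, 2, 19, 21]
Extract -4: [-6, -7, -4, 2, 19, 21]
Extract -6: [-7, -6, -4, 2, 19, 21]


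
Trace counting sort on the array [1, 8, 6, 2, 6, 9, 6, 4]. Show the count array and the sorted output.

Count array: [0, 1, 1, 0, 1, 0, 3, 0, 1, 1]
(count[i] = number of elements equal to i)
Cumulative count: [0, 1, 2, 2, 3, 3, 6, 6, 7, 8]
Sorted: [1, 2, 4, 6, 6, 6, 8, 9]


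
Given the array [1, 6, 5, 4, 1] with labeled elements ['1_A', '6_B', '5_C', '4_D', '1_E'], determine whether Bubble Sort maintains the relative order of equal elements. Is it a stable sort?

Trace Bubble Sort on the labeled array (the key is the number; the letter only tracks identity):
  After pass 1: [1_A, 5_C, 4_D, 1_E, 6_B]
  After pass 2: [1_A, 4_D, 1_E, 5_C, 6_B]
  After pass 3: [1_A, 1_E, 4_D, 5_C, 6_B]
  After pass 4: [1_A, 1_E, 4_D, 5_C, 6_B] (no swaps, done)
Final order: [1_A, 1_E, 4_D, 5_C, 6_B]
Equal keys:
  value 1: originally 1_A, 1_E; after sorting 1_A, 1_E -> order preserved
All equal keys kept their original relative order. Bubble Sort is stable: it only swaps adjacent elements when the left one is strictly greater, so equal keys never move past each other.
Answer: Stable


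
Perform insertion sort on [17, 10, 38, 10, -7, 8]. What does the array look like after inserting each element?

First element 17 is already 'sorted'
Insert 10: shifted 1 elements -> [10, 17, 38, 10, -7, 8]
Insert 38: shifted 0 elements -> [10, 17, 38, 10, -7, 8]
Insert 10: shifted 2 elements -> [10, 10, 17, 38, -7, 8]
Insert -7: shifted 4 elements -> [-7, 10, 10, 17, 38, 8]
Insert 8: shifted 4 elements -> [-7, 8, 10, 10, 17, 38]


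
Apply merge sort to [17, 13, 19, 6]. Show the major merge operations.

Divide and conquer:
  Merge [17] + [13] -> [13, 17]
  Merge [19] + [6] -> [6, 19]
  Merge [13, 17] + [6, 19] -> [6, 13, 17, 19]


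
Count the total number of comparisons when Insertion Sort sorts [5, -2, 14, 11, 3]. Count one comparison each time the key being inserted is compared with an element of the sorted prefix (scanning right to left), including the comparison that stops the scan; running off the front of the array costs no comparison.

Insert -2: 5 > -2 (shift), reached front = 1 comparison(s) -> [-2, 5, 14, 11, 3]
Insert 14: 5 <= 14 (stop) = 1 comparison(s) -> [-2, 5, 14, 11, 3]
Insert 11: 14 > 11 (shift), 5 <= 11 (stop) = 2 comparison(s) -> [-2, 5, 11, 14, 3]
Insert 3: 14 > 3 (shift), 11 > 3 (shift), 5 > 3 (shift), -2 <= 3 (stop) = 4 comparison(s) -> [-2, 3, 5, 11, 14]
Total comparisons: 1 + 1 + 2 + 4 = 8


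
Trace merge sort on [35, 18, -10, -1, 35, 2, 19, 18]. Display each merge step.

Divide and conquer:
  Merge [35] + [18] -> [18, 35]
  Merge [-10] + [-1] -> [-10, -1]
  Merge [18, 35] + [-10, -1] -> [-10, -1, 18, 35]
  Merge [35] + [2] -> [2, 35]
  Merge [19] + [18] -> [18, 19]
  Merge [2, 35] + [18, 19] -> [2, 18, 19, 35]
  Merge [-10, -1, 18, 35] + [2, 18, 19, 35] -> [-10, -1, 2, 18, 18, 19, 35, 35]


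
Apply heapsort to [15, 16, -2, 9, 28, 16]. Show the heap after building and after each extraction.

Build heap: [28, 16, 16, 9, 15, -2]
Extract 28: [16, 15, 16, 9, -2, 28]
Extract 16: [16, 15, -2, 9, 16, 28]
Extract 16: [15, 9, -2, 16, 16, 28]
Extract 15: [9, -2, 15, 16, 16, 28]
Extract 9: [-2, 9, 15, 16, 16, 28]


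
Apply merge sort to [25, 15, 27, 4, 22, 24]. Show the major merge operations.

Divide and conquer:
  Merge [15] + [27] -> [15, 27]
  Merge [25] + [15, 27] -> [15, 25, 27]
  Merge [22] + [24] -> [22, 24]
  Merge [4] + [22, 24] -> [4, 22, 24]
  Merge [15, 25, 27] + [4, 22, 24] -> [4, 15, 22, 24, 25, 27]


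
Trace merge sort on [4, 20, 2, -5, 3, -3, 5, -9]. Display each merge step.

Divide and conquer:
  Merge [4] + [20] -> [4, 20]
  Merge [2] + [-5] -> [-5, 2]
  Merge [4, 20] + [-5, 2] -> [-5, 2, 4, 20]
  Merge [3] + [-3] -> [-3, 3]
  Merge [5] + [-9] -> [-9, 5]
  Merge [-3, 3] + [-9, 5] -> [-9, -3, 3, 5]
  Merge [-5, 2, 4, 20] + [-9, -3, 3, 5] -> [-9, -5, -3, 2, 3, 4, 5, 20]


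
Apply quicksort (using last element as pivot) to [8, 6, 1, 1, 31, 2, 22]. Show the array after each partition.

Partition 1: pivot=22 at index 5 -> [8, 6, 1, 1, 2, 22, 31]
Partition 2: pivot=2 at index 2 -> [1, 1, 2, 6, 8, 22, 31]
Partition 3: pivot=1 at index 1 -> [1, 1, 2, 6, 8, 22, 31]
Partition 4: pivot=8 at index 4 -> [1, 1, 2, 6, 8, 22, 31]


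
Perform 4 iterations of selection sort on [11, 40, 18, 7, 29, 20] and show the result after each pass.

Pass 1: Select minimum 7 at index 3, swap -> [7, 40, 18, 11, 29, 20]
Pass 2: Select minimum 11 at index 3, swap -> [7, 11, 18, 40, 29, 20]
Pass 3: Select minimum 18 at index 2, swap -> [7, 11, 18, 40, 29, 20]
Pass 4: Select minimum 20 at index 5, swap -> [7, 11, 18, 20, 29, 40]


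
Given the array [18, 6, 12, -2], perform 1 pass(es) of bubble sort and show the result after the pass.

After pass 1: [6, 12, -2, 18] (3 swaps)
Total swaps: 3


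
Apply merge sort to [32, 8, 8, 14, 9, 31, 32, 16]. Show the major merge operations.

Divide and conquer:
  Merge [32] + [8] -> [8, 32]
  Merge [8] + [14] -> [8, 14]
  Merge [8, 32] + [8, 14] -> [8, 8, 14, 32]
  Merge [9] + [31] -> [9, 31]
  Merge [32] + [16] -> [16, 32]
  Merge [9, 31] + [16, 32] -> [9, 16, 31, 32]
  Merge [8, 8, 14, 32] + [9, 16, 31, 32] -> [8, 8, 9, 14, 16, 31, 32, 32]


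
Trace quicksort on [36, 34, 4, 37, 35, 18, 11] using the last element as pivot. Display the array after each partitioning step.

Partition 1: pivot=11 at index 1 -> [4, 11, 36, 37, 35, 18, 34]
Partition 2: pivot=34 at index 3 -> [4, 11, 18, 34, 35, 36, 37]
Partition 3: pivot=37 at index 6 -> [4, 11, 18, 34, 35, 36, 37]
Partition 4: pivot=36 at index 5 -> [4, 11, 18, 34, 35, 36, 37]


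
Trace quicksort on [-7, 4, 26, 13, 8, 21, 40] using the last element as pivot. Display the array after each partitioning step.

Partition 1: pivot=40 at index 6 -> [-7, 4, 26, 13, 8, 21, 40]
Partition 2: pivot=21 at index 4 -> [-7, 4, 13, 8, 21, 26, 40]
Partition 3: pivot=8 at index 2 -> [-7, 4, 8, 13, 21, 26, 40]
Partition 4: pivot=4 at index 1 -> [-7, 4, 8, 13, 21, 26, 40]


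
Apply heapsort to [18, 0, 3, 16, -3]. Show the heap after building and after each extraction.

Build heap: [18, 16, 3, 0, -3]
Extract 18: [16, 0, 3, -3, 18]
Extract 16: [3, 0, -3, 16, 18]
Extract 3: [0, -3, 3, 16, 18]
Extract 0: [-3, 0, 3, 16, 18]


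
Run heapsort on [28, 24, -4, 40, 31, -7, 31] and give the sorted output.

Build heap: [40, 31, 31, 24, 28, -7, -4]
Extract 40: [31, 28, 31, 24, -4, -7, 40]
Extract 31: [31, 28, -7, 24, -4, 31, 40]
Extract 31: [28, 24, -7, -4, 31, 31, 40]
Extract 28: [24, -4, -7, 28, 31, 31, 40]
Extract 24: [-4, -7, 24, 28, 31, 31, 40]
Extract -4: [-7, -4, 24, 28, 31, 31, 40]


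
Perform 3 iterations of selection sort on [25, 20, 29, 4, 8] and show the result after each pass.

Pass 1: Select minimum 4 at index 3, swap -> [4, 20, 29, 25, 8]
Pass 2: Select minimum 8 at index 4, swap -> [4, 8, 29, 25, 20]
Pass 3: Select minimum 20 at index 4, swap -> [4, 8, 20, 25, 29]


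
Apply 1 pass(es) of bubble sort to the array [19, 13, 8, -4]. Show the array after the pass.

After pass 1: [13, 8, -4, 19] (3 swaps)
Total swaps: 3


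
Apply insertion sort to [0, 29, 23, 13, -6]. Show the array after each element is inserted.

First element 0 is already 'sorted'
Insert 29: shifted 0 elements -> [0, 29, 23, 13, -6]
Insert 23: shifted 1 elements -> [0, 23, 29, 13, -6]
Insert 13: shifted 2 elements -> [0, 13, 23, 29, -6]
Insert -6: shifted 4 elements -> [-6, 0, 13, 23, 29]


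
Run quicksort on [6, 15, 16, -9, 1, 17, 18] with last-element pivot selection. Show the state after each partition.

Partition 1: pivot=18 at index 6 -> [6, 15, 16, -9, 1, 17, 18]
Partition 2: pivot=17 at index 5 -> [6, 15, 16, -9, 1, 17, 18]
Partition 3: pivot=1 at index 1 -> [-9, 1, 16, 6, 15, 17, 18]
Partition 4: pivot=15 at index 3 -> [-9, 1, 6, 15, 16, 17, 18]


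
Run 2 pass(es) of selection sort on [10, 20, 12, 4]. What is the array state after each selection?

Pass 1: Select minimum 4 at index 3, swap -> [4, 20, 12, 10]
Pass 2: Select minimum 10 at index 3, swap -> [4, 10, 12, 20]


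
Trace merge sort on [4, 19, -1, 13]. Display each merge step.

Divide and conquer:
  Merge [4] + [19] -> [4, 19]
  Merge [-1] + [13] -> [-1, 13]
  Merge [4, 19] + [-1, 13] -> [-1, 4, 13, 19]


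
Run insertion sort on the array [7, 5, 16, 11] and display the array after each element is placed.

First element 7 is already 'sorted'
Insert 5: shifted 1 elements -> [5, 7, 16, 11]
Insert 16: shifted 0 elements -> [5, 7, 16, 11]
Insert 11: shifted 1 elements -> [5, 7, 11, 16]


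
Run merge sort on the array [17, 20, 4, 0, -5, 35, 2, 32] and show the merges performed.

Divide and conquer:
  Merge [17] + [20] -> [17, 20]
  Merge [4] + [0] -> [0, 4]
  Merge [17, 20] + [0, 4] -> [0, 4, 17, 20]
  Merge [-5] + [35] -> [-5, 35]
  Merge [2] + [32] -> [2, 32]
  Merge [-5, 35] + [2, 32] -> [-5, 2, 32, 35]
  Merge [0, 4, 17, 20] + [-5, 2, 32, 35] -> [-5, 0, 2, 4, 17, 20, 32, 35]


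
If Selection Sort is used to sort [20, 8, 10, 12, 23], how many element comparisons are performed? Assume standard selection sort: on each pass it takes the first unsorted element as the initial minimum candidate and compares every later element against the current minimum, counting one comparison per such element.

Pass 1: scan indices 1..4 for the minimum = 4 comparison(s); min is 8, place at index 0 -> [8, 20, 10, 12, 23]
Pass 2: scan indices 2..4 for the minimum = 3 comparison(s); min is 10, place at index 1 -> [8, 10, 20, 12, 23]
Pass 3: scan indices 3..4 for the minimum = 2 comparison(s); min is 12, place at index 2 -> [8, 10, 12, 20, 23]
Pass 4: scan indices 4..4 for the minimum = 1 comparison(s); min is 20, place at index 3 -> [8, 10, 12, 20, 23]
Selection sort always scans the whole unsorted suffix, so the count is (n-1) + (n-2) + ... + 1 = n(n-1)/2 = 5*4/2 = 10 regardless of the input order.
Total comparisons: 4 + 3 + 2 + 1 = 10


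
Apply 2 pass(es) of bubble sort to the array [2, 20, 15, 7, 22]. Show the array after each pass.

After pass 1: [2, 15, 7, 20, 22] (2 swaps)
After pass 2: [2, 7, 15, 20, 22] (1 swaps)
Total swaps: 3


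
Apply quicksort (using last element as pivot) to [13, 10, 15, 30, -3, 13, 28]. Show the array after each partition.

Partition 1: pivot=28 at index 5 -> [13, 10, 15, -3, 13, 28, 30]
Partition 2: pivot=13 at index 3 -> [13, 10, -3, 13, 15, 28, 30]
Partition 3: pivot=-3 at index 0 -> [-3, 10, 13, 13, 15, 28, 30]
Partition 4: pivot=13 at index 2 -> [-3, 10, 13, 13, 15, 28, 30]


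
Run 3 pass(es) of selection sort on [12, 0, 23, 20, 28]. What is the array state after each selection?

Pass 1: Select minimum 0 at index 1, swap -> [0, 12, 23, 20, 28]
Pass 2: Select minimum 12 at index 1, swap -> [0, 12, 23, 20, 28]
Pass 3: Select minimum 20 at index 3, swap -> [0, 12, 20, 23, 28]


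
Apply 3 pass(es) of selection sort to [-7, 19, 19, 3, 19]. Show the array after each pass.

Pass 1: Select minimum -7 at index 0, swap -> [-7, 19, 19, 3, 19]
Pass 2: Select minimum 3 at index 3, swap -> [-7, 3, 19, 19, 19]
Pass 3: Select minimum 19 at index 2, swap -> [-7, 3, 19, 19, 19]


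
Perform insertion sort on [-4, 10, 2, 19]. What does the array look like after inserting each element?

First element -4 is already 'sorted'
Insert 10: shifted 0 elements -> [-4, 10, 2, 19]
Insert 2: shifted 1 elements -> [-4, 2, 10, 19]
Insert 19: shifted 0 elements -> [-4, 2, 10, 19]


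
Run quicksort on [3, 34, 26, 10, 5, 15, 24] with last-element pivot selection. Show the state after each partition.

Partition 1: pivot=24 at index 4 -> [3, 10, 5, 15, 24, 34, 26]
Partition 2: pivot=15 at index 3 -> [3, 10, 5, 15, 24, 34, 26]
Partition 3: pivot=5 at index 1 -> [3, 5, 10, 15, 24, 34, 26]
Partition 4: pivot=26 at index 5 -> [3, 5, 10, 15, 24, 26, 34]


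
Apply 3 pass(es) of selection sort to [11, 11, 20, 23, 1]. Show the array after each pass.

Pass 1: Select minimum 1 at index 4, swap -> [1, 11, 20, 23, 11]
Pass 2: Select minimum 11 at index 1, swap -> [1, 11, 20, 23, 11]
Pass 3: Select minimum 11 at index 4, swap -> [1, 11, 11, 23, 20]


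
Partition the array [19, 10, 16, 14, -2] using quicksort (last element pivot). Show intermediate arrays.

Partition 1: pivot=-2 at index 0 -> [-2, 10, 16, 14, 19]
Partition 2: pivot=19 at index 4 -> [-2, 10, 16, 14, 19]
Partition 3: pivot=14 at index 2 -> [-2, 10, 14, 16, 19]


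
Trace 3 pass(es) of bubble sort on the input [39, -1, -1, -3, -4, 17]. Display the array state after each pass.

After pass 1: [-1, -1, -3, -4, 17, 39] (5 swaps)
After pass 2: [-1, -3, -4, -1, 17, 39] (2 swaps)
After pass 3: [-3, -4, -1, -1, 17, 39] (2 swaps)
Total swaps: 9


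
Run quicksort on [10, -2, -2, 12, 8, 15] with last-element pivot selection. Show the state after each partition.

Partition 1: pivot=15 at index 5 -> [10, -2, -2, 12, 8, 15]
Partition 2: pivot=8 at index 2 -> [-2, -2, 8, 12, 10, 15]
Partition 3: pivot=-2 at index 1 -> [-2, -2, 8, 12, 10, 15]
Partition 4: pivot=10 at index 3 -> [-2, -2, 8, 10, 12, 15]


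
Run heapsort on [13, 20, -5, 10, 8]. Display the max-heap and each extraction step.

Build heap: [20, 13, -5, 10, 8]
Extract 20: [13, 10, -5, 8, 20]
Extract 13: [10, 8, -5, 13, 20]
Extract 10: [8, -5, 10, 13, 20]
Extract 8: [-5, 8, 10, 13, 20]


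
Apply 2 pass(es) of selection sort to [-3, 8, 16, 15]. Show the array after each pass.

Pass 1: Select minimum -3 at index 0, swap -> [-3, 8, 16, 15]
Pass 2: Select minimum 8 at index 1, swap -> [-3, 8, 16, 15]


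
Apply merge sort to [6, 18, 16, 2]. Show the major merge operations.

Divide and conquer:
  Merge [6] + [18] -> [6, 18]
  Merge [16] + [2] -> [2, 16]
  Merge [6, 18] + [2, 16] -> [2, 6, 16, 18]


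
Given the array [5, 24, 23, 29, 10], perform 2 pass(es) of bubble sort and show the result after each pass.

After pass 1: [5, 23, 24, 10, 29] (2 swaps)
After pass 2: [5, 23, 10, 24, 29] (1 swaps)
Total swaps: 3


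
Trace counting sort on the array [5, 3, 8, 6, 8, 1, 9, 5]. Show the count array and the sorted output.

Count array: [0, 1, 0, 1, 0, 2, 1, 0, 2, 1]
(count[i] = number of elements equal to i)
Cumulative count: [0, 1, 1, 2, 2, 4, 5, 5, 7, 8]
Sorted: [1, 3, 5, 5, 6, 8, 8, 9]


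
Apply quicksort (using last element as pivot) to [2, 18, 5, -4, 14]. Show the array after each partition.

Partition 1: pivot=14 at index 3 -> [2, 5, -4, 14, 18]
Partition 2: pivot=-4 at index 0 -> [-4, 5, 2, 14, 18]
Partition 3: pivot=2 at index 1 -> [-4, 2, 5, 14, 18]


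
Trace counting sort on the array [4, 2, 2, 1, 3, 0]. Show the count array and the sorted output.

Count array: [1, 1, 2, 1, 1]
(count[i] = number of elements equal to i)
Cumulative count: [1, 2, 4, 5, 6]
Sorted: [0, 1, 2, 2, 3, 4]


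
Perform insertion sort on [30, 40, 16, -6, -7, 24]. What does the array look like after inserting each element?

First element 30 is already 'sorted'
Insert 40: shifted 0 elements -> [30, 40, 16, -6, -7, 24]
Insert 16: shifted 2 elements -> [16, 30, 40, -6, -7, 24]
Insert -6: shifted 3 elements -> [-6, 16, 30, 40, -7, 24]
Insert -7: shifted 4 elements -> [-7, -6, 16, 30, 40, 24]
Insert 24: shifted 2 elements -> [-7, -6, 16, 24, 30, 40]


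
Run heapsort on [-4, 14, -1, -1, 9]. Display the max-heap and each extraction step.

Build heap: [14, 9, -1, -1, -4]
Extract 14: [9, -1, -1, -4, 14]
Extract 9: [-1, -4, -1, 9, 14]
Extract -1: [-1, -4, -1, 9, 14]
Extract -1: [-4, -1, -1, 9, 14]


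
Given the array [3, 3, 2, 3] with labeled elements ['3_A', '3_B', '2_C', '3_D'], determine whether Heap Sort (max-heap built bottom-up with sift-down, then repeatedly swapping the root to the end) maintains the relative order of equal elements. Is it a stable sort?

Trace Heap Sort on the labeled array (the key is the number; the letter only tracks identity):
  Build max-heap: [3_A, 3_B, 2_C, 3_D]
  Swap root 3_A to index 3, re-heapify first 3 -> [3_D, 3_B, 2_C, 3_A]
  Swap root 3_D to index 2, re-heapify first 2 -> [3_B, 2_C, 3_D, 3_A]
  Swap root 3_B to index 1, re-heapify first 1 -> [2_C, 3_B, 3_D, 3_A]
Final order: [2_C, 3_B, 3_D, 3_A]
Equal keys:
  value 3: originally 3_A, 3_B, 3_D; after sorting 3_B, 3_D, 3_A -> order changed
Equal keys were reordered, so Heap Sort is not stable: heap construction and root-to-end swaps move elements without regard to the original order of equal keys. (One such input is enough; an unstable sort may happen to preserve order on other inputs, but it gives no guarantee.)
Answer: Not stable


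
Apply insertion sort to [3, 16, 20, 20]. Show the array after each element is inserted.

First element 3 is already 'sorted'
Insert 16: shifted 0 elements -> [3, 16, 20, 20]
Insert 20: shifted 0 elements -> [3, 16, 20, 20]
Insert 20: shifted 0 elements -> [3, 16, 20, 20]


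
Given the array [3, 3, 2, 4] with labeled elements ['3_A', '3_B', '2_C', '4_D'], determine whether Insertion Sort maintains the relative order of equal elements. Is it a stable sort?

Trace Insertion Sort on the labeled array (the key is the number; the letter only tracks identity):
  Insert 3_B at index 1: [3_A, 3_B, 2_C, 4_D]
  Insert 2_C at index 0: [2_C, 3_A, 3_B, 4_D]
  Insert 4_D at index 3: [2_C, 3_A, 3_B, 4_D]
Final order: [2_C, 3_A, 3_B, 4_D]
Equal keys:
  value 3: originally 3_A, 3_B; after sorting 3_A, 3_B -> order preserved
All equal keys kept their original relative order. Insertion Sort is stable: elements are shifted only while they are strictly greater than the key, so a key is inserted after any equal elements already placed.
Answer: Stable
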